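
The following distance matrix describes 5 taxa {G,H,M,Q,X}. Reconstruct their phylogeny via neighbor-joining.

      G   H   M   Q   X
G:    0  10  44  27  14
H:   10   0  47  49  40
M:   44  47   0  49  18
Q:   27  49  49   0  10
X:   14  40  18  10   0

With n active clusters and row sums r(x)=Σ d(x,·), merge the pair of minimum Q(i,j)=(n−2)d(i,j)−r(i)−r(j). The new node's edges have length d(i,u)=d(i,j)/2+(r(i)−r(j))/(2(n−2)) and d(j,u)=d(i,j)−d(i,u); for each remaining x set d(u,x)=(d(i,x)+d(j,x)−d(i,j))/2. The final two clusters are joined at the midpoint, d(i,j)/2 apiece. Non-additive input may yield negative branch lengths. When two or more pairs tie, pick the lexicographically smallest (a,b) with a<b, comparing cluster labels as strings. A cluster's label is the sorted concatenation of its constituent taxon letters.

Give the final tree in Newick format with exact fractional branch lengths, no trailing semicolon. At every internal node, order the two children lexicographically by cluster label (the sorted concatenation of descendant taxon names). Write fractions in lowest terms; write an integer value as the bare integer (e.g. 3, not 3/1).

iteration 1: select G,H (d=10, Q=-211); attach at lengths (-7/2, 27/2); label the merged cluster GH
  updated: d(GH,M)=81/2, d(GH,Q)=33, d(GH,X)=22
iteration 2: select GH,M (d=81/2, Q=-122); attach at lengths (69/4, 93/4); label the merged cluster GHM
  updated: d(GHM,Q)=83/4, d(GHM,X)=-1/4
iteration 3: select GHM,Q (d=83/4, Q=-61/2); attach at lengths (21/4, 31/2); label the merged cluster GHMQ
  updated: d(GHMQ,X)=-11/2
iteration 4: select GHMQ,X (d=-11/2); attach at lengths (-11/4, -11/4); label the merged cluster GHMQX
final tree: ((((G:-7/2,H:27/2):69/4,M:93/4):21/4,Q:31/2):-11/4,X:-11/4)
total length: 263/4

((((G:-7/2,H:27/2):69/4,M:93/4):21/4,Q:31/2):-11/4,X:-11/4)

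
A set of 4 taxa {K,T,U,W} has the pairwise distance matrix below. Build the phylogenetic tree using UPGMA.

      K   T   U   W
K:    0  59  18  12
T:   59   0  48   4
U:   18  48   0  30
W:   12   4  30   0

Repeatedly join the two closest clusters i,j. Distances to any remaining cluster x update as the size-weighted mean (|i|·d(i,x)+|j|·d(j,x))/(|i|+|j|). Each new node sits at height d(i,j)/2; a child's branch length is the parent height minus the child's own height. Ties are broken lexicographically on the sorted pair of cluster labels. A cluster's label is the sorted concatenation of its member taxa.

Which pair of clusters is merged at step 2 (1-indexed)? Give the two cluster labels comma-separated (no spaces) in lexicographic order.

K,U

iteration 1: select T,W (d=4); attach at lengths (2, 2); label the merged cluster TW
  updated: d(K,TW)=71/2, d(TW,U)=39
iteration 2: select K,U (d=18); attach at lengths (9, 9); label the merged cluster KU
  updated: d(KU,TW)=149/4
iteration 3: select KU,TW (d=149/4); attach at lengths (77/8, 133/8); label the merged cluster KTUW
final tree: ((K:9,U:9):77/8,(T:2,W:2):133/8)
total length: 193/4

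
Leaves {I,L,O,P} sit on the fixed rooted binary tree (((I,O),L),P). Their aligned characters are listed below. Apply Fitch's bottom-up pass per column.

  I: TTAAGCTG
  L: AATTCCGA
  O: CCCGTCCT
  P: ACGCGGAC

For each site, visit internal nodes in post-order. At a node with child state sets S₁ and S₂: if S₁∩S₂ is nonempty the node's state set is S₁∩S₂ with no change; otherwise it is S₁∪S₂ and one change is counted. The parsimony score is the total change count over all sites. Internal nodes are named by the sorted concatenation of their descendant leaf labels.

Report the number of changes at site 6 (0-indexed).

3

[col 0] IO: children I:{T}, O:{C} ∪→ {C,T}; cost 1
[col 0] ILO: children IO:{C,T}, L:{A} ∪→ {A,C,T}; cost 1
[col 0] ILOP: children ILO:{A,C,T}, P:{A} ∩→ {A}; cost 0
[col 1] IO: children I:{T}, O:{C} ∪→ {C,T}; cost 1
[col 1] ILO: children IO:{C,T}, L:{A} ∪→ {A,C,T}; cost 1
[col 1] ILOP: children ILO:{A,C,T}, P:{C} ∩→ {C}; cost 0
[col 2] IO: children I:{A}, O:{C} ∪→ {A,C}; cost 1
[col 2] ILO: children IO:{A,C}, L:{T} ∪→ {A,C,T}; cost 1
[col 2] ILOP: children ILO:{A,C,T}, P:{G} ∪→ {A,C,G,T}; cost 1
[col 3] IO: children I:{A}, O:{G} ∪→ {A,G}; cost 1
[col 3] ILO: children IO:{A,G}, L:{T} ∪→ {A,G,T}; cost 1
[col 3] ILOP: children ILO:{A,G,T}, P:{C} ∪→ {A,C,G,T}; cost 1
[col 4] IO: children I:{G}, O:{T} ∪→ {G,T}; cost 1
[col 4] ILO: children IO:{G,T}, L:{C} ∪→ {C,G,T}; cost 1
[col 4] ILOP: children ILO:{C,G,T}, P:{G} ∩→ {G}; cost 0
[col 5] IO: children I:{C}, O:{C} ∩→ {C}; cost 0
[col 5] ILO: children IO:{C}, L:{C} ∩→ {C}; cost 0
[col 5] ILOP: children ILO:{C}, P:{G} ∪→ {C,G}; cost 1
[col 6] IO: children I:{T}, O:{C} ∪→ {C,T}; cost 1
[col 6] ILO: children IO:{C,T}, L:{G} ∪→ {C,G,T}; cost 1
[col 6] ILOP: children ILO:{C,G,T}, P:{A} ∪→ {A,C,G,T}; cost 1
[col 7] IO: children I:{G}, O:{T} ∪→ {G,T}; cost 1
[col 7] ILO: children IO:{G,T}, L:{A} ∪→ {A,G,T}; cost 1
[col 7] ILOP: children ILO:{A,G,T}, P:{C} ∪→ {A,C,G,T}; cost 1
per-site changes: [2, 2, 3, 3, 2, 1, 3, 3]; total = 19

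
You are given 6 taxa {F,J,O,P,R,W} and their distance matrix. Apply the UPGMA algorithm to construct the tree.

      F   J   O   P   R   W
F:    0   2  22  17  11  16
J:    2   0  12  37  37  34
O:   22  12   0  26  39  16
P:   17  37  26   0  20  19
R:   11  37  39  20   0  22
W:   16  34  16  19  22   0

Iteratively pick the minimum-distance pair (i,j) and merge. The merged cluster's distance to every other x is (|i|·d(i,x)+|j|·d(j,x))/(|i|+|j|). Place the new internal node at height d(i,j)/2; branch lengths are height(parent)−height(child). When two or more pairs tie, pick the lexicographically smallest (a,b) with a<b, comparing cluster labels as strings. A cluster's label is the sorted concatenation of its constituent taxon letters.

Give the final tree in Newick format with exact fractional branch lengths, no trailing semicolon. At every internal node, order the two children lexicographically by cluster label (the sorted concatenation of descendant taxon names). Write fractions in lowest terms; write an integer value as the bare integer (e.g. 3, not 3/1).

iteration 1: select F,J (d=2); attach at lengths (1, 1); label the merged cluster FJ
  updated: d(FJ,O)=17, d(FJ,P)=27, d(FJ,R)=24, d(FJ,W)=25
iteration 2: select O,W (d=16); attach at lengths (8, 8); label the merged cluster OW
  updated: d(FJ,OW)=21, d(OW,P)=45/2, d(OW,R)=61/2
iteration 3: select P,R (d=20); attach at lengths (10, 10); label the merged cluster PR
  updated: d(FJ,PR)=51/2, d(OW,PR)=53/2
iteration 4: select FJ,OW (d=21); attach at lengths (19/2, 5/2); label the merged cluster FJOW
  updated: d(FJOW,PR)=26
iteration 5: select FJOW,PR (d=26); attach at lengths (5/2, 3); label the merged cluster FJOPRW
final tree: (((F:1,J:1):19/2,(O:8,W:8):5/2):5/2,(P:10,R:10):3)
total length: 111/2

(((F:1,J:1):19/2,(O:8,W:8):5/2):5/2,(P:10,R:10):3)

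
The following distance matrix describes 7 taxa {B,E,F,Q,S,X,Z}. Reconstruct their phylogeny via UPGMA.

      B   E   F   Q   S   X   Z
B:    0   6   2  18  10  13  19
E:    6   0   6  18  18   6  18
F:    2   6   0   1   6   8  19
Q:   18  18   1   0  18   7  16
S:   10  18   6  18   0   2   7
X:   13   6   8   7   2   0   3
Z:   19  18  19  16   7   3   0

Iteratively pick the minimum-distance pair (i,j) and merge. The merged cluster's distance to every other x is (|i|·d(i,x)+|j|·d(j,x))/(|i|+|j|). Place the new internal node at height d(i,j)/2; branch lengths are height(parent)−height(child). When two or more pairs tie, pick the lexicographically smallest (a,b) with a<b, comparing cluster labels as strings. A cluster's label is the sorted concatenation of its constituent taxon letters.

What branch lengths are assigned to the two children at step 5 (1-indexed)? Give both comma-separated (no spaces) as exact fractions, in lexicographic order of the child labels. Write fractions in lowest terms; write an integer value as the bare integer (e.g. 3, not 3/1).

5/2,5

1. join F+Q (d=1) ⇒ FQ; edges |F|=1/2, |Q|=1/2
  updated: d(B,FQ)=10, d(E,FQ)=12, d(FQ,S)=12, d(FQ,X)=15/2, d(FQ,Z)=35/2
2. join S+X (d=2) ⇒ SX; edges |S|=1, |X|=1
  updated: d(B,SX)=23/2, d(E,SX)=12, d(FQ,SX)=39/4, d(SX,Z)=5
3. join SX+Z (d=5) ⇒ SXZ; edges |SX|=3/2, |Z|=5/2
  updated: d(B,SXZ)=14, d(E,SXZ)=14, d(FQ,SXZ)=37/3
4. join B+E (d=6) ⇒ BE; edges |B|=3, |E|=3
  updated: d(BE,FQ)=11, d(BE,SXZ)=14
5. join BE+FQ (d=11) ⇒ BEFQ; edges |BE|=5/2, |FQ|=5
  updated: d(BEFQ,SXZ)=79/6
6. join BEFQ+SXZ (d=79/6) ⇒ BEFQSXZ; edges |BEFQ|=13/12, |SXZ|=49/12
final tree: (((B:3,E:3):5/2,(F:1/2,Q:1/2):5):13/12,((S:1,X:1):3/2,Z:5/2):49/12)
total length: 77/3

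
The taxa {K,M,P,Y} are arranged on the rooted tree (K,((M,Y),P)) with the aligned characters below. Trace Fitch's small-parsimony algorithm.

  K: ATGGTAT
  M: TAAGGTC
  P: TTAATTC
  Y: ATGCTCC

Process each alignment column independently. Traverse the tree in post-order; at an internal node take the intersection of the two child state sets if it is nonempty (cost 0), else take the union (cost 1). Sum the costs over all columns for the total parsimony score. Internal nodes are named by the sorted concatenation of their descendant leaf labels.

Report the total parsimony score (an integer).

site 0, node MY: M={T} ∪ Y={A} → {A,T} (+1)
site 0, node MPY: MY={A,T} ∩ P={T} → {T} (+0)
site 0, node KMPY: K={A} ∪ MPY={T} → {A,T} (+1)
site 1, node MY: M={A} ∪ Y={T} → {A,T} (+1)
site 1, node MPY: MY={A,T} ∩ P={T} → {T} (+0)
site 1, node KMPY: K={T} ∩ MPY={T} → {T} (+0)
site 2, node MY: M={A} ∪ Y={G} → {A,G} (+1)
site 2, node MPY: MY={A,G} ∩ P={A} → {A} (+0)
site 2, node KMPY: K={G} ∪ MPY={A} → {A,G} (+1)
site 3, node MY: M={G} ∪ Y={C} → {C,G} (+1)
site 3, node MPY: MY={C,G} ∪ P={A} → {A,C,G} (+1)
site 3, node KMPY: K={G} ∩ MPY={A,C,G} → {G} (+0)
site 4, node MY: M={G} ∪ Y={T} → {G,T} (+1)
site 4, node MPY: MY={G,T} ∩ P={T} → {T} (+0)
site 4, node KMPY: K={T} ∩ MPY={T} → {T} (+0)
site 5, node MY: M={T} ∪ Y={C} → {C,T} (+1)
site 5, node MPY: MY={C,T} ∩ P={T} → {T} (+0)
site 5, node KMPY: K={A} ∪ MPY={T} → {A,T} (+1)
site 6, node MY: M={C} ∩ Y={C} → {C} (+0)
site 6, node MPY: MY={C} ∩ P={C} → {C} (+0)
site 6, node KMPY: K={T} ∪ MPY={C} → {C,T} (+1)
per-site changes: [2, 1, 2, 2, 1, 2, 1]; total = 11

11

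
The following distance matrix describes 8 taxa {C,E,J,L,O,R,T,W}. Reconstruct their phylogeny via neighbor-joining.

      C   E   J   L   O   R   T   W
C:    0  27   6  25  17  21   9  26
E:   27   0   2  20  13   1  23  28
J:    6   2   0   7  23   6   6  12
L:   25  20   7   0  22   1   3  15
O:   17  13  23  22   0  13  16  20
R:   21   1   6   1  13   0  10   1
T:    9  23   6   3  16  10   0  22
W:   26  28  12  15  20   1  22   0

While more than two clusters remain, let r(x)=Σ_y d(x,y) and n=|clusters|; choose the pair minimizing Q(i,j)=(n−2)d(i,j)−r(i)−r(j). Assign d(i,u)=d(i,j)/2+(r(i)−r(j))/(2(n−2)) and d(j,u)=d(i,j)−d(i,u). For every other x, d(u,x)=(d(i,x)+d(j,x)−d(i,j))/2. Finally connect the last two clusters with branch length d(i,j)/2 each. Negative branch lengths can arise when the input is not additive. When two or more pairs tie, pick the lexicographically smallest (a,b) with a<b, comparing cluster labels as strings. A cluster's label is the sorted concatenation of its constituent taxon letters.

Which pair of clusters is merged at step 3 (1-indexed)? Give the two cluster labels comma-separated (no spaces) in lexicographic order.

E,J

1. join R+W (d=1, Q=-171) ⇒ RW; edges |R|=-65/12, |W|=77/12
  updated: d(C,RW)=23, d(E,RW)=14, d(J,RW)=17/2, d(L,RW)=15/2, d(O,RW)=16, d(RW,T)=31/2
2. join L+T (d=3, Q=-142) ⇒ LT; edges |L|=27/10, |T|=3/10
  updated: d(C,LT)=31/2, d(E,LT)=20, d(J,LT)=5, d(LT,O)=35/2, d(LT,RW)=10
3. join E+J (d=2, Q=-225/2) ⇒ EJ; edges |E|=79/16, |J|=-47/16
  updated: d(C,EJ)=31/2, d(EJ,LT)=23/2, d(EJ,O)=17, d(EJ,RW)=41/4
4. join C+O (d=17, Q=-175/2) ⇒ CO; edges |C|=109/12, |O|=95/12
  updated: d(CO,EJ)=31/4, d(CO,LT)=8, d(CO,RW)=11
5. join CO+EJ (d=31/4, Q=-163/4) ⇒ CEJO; edges |CO|=51/16, |EJ|=73/16
  updated: d(CEJO,LT)=47/8, d(CEJO,RW)=27/4
6. join CEJO+LT (d=47/8, Q=-181/8) ⇒ CEJLOT; edges |CEJO|=21/16, |LT|=73/16
  updated: d(CEJLOT,RW)=87/16
7. join CEJLOT+RW (d=87/16) ⇒ CEJLORTW; edges |CEJLOT|=87/32, |RW|=87/32
final tree: ((((C:109/12,O:95/12):51/16,(E:79/16,J:-47/16):73/16):21/16,(L:27/10,T:3/10):73/16):87/32,(R:-65/12,W:77/12):87/32)
total length: 673/16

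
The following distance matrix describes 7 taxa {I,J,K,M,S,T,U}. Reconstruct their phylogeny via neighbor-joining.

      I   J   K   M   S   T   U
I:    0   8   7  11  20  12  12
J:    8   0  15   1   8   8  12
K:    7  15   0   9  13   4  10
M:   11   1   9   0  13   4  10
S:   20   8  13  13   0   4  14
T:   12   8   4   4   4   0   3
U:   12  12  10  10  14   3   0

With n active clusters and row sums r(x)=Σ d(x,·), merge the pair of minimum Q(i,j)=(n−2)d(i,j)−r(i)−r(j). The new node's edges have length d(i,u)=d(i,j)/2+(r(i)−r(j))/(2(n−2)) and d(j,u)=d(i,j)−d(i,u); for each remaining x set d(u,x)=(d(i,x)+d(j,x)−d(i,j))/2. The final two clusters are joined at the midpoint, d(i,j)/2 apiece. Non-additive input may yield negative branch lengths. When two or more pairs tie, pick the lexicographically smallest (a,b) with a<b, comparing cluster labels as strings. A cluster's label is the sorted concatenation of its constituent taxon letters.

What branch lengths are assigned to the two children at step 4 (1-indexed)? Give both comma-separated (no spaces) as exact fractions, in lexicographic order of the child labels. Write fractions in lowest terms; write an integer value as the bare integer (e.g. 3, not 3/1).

23/8,31/8

1. join J+M (d=1, Q=-95) ⇒ JM; edges |J|=9/10, |M|=1/10
  updated: d(I,JM)=9, d(JM,K)=23/2, d(JM,S)=10, d(JM,T)=11/2, d(JM,U)=21/2
2. join I+K (d=7, Q=-155/2) ⇒ IK; edges |I|=85/16, |K|=27/16
  updated: d(IK,JM)=27/4, d(IK,S)=13, d(IK,T)=9/2, d(IK,U)=15/2
3. join S+T (d=4, Q=-46) ⇒ ST; edges |S|=6, |T|=-2
  updated: d(IK,ST)=27/4, d(JM,ST)=23/4, d(ST,U)=13/2
4. join IK+JM (d=27/4, Q=-61/2) ⇒ IJKM; edges |IK|=23/8, |JM|=31/8
  updated: d(IJKM,ST)=23/8, d(IJKM,U)=45/8
5. join IJKM+ST (d=23/8, Q=-15) ⇒ IJKMST; edges |IJKM|=1, |ST|=15/8
  updated: d(IJKMST,U)=37/8
6. join IJKMST+U (d=37/8) ⇒ IJKMSTU; edges |IJKMST|=37/16, |U|=37/16
final tree: ((((I:85/16,K:27/16):23/8,(J:9/10,M:1/10):31/8):1,(S:6,T:-2):15/8):37/16,U:37/16)
total length: 105/4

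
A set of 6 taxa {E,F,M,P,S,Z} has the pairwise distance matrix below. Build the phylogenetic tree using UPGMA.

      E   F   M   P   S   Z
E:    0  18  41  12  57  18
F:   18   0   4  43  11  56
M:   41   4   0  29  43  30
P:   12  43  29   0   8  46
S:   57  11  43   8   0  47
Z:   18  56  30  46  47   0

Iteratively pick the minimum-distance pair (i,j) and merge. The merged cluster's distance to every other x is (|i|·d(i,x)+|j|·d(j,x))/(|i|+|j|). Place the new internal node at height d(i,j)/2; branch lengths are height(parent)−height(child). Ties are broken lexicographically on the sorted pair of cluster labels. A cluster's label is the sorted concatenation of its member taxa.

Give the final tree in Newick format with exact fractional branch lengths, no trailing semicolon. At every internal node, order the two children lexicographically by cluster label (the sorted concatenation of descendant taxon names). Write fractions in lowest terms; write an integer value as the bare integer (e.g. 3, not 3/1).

1. join F+M (d=4) ⇒ FM; edges |F|=2, |M|=2
  updated: d(E,FM)=59/2, d(FM,P)=36, d(FM,S)=27, d(FM,Z)=43
2. join P+S (d=8) ⇒ PS; edges |P|=4, |S|=4
  updated: d(E,PS)=69/2, d(FM,PS)=63/2, d(PS,Z)=93/2
3. join E+Z (d=18) ⇒ EZ; edges |E|=9, |Z|=9
  updated: d(EZ,FM)=145/4, d(EZ,PS)=81/2
4. join FM+PS (d=63/2) ⇒ FMPS; edges |FM|=55/4, |PS|=47/4
  updated: d(EZ,FMPS)=307/8
5. join EZ+FMPS (d=307/8) ⇒ EFMPSZ; edges |EZ|=163/16, |FMPS|=55/16
final tree: ((E:9,Z:9):163/16,((F:2,M:2):55/4,(P:4,S:4):47/4):55/16)
total length: 553/8

((E:9,Z:9):163/16,((F:2,M:2):55/4,(P:4,S:4):47/4):55/16)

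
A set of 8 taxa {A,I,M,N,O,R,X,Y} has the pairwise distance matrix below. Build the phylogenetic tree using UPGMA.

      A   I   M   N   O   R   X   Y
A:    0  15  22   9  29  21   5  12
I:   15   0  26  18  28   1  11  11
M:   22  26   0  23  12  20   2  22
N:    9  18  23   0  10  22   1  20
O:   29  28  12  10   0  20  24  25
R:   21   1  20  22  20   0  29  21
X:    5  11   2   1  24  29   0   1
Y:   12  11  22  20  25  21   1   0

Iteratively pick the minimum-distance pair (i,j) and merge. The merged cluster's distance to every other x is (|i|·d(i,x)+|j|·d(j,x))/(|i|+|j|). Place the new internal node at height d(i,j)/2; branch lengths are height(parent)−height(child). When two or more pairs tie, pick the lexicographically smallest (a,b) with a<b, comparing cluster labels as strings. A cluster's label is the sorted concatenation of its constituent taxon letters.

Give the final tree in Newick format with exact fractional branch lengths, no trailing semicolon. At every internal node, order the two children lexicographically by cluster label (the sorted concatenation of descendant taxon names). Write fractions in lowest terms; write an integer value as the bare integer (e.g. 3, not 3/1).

step 1: merge (I,R) at d=1; branch lengths I→1/2, R→1/2; new cluster IR
  updated: d(A,IR)=18, d(IR,M)=23, d(IR,N)=20, d(IR,O)=24, d(IR,X)=20, d(IR,Y)=16
step 2: merge (N,X) at d=1; branch lengths N→1/2, X→1/2; new cluster NX
  updated: d(A,NX)=7, d(IR,NX)=20, d(M,NX)=25/2, d(NX,O)=17, d(NX,Y)=21/2
step 3: merge (A,NX) at d=7; branch lengths A→7/2, NX→3; new cluster ANX
  updated: d(ANX,IR)=58/3, d(ANX,M)=47/3, d(ANX,O)=21, d(ANX,Y)=11
step 4: merge (ANX,Y) at d=11; branch lengths ANX→2, Y→11/2; new cluster ANXY
  updated: d(ANXY,IR)=37/2, d(ANXY,M)=69/4, d(ANXY,O)=22
step 5: merge (M,O) at d=12; branch lengths M→6, O→6; new cluster MO
  updated: d(ANXY,MO)=157/8, d(IR,MO)=47/2
step 6: merge (ANXY,IR) at d=37/2; branch lengths ANXY→15/4, IR→35/4; new cluster AINRXY
  updated: d(AINRXY,MO)=251/12
step 7: merge (AINRXY,MO) at d=251/12; branch lengths AINRXY→29/24, MO→107/24; new cluster AIMNORXY
final tree: ((((A:7/2,(N:1/2,X:1/2):3):2,Y:11/2):15/4,(I:1/2,R:1/2):35/4):29/24,(M:6,O:6):107/24)
total length: 277/6

((((A:7/2,(N:1/2,X:1/2):3):2,Y:11/2):15/4,(I:1/2,R:1/2):35/4):29/24,(M:6,O:6):107/24)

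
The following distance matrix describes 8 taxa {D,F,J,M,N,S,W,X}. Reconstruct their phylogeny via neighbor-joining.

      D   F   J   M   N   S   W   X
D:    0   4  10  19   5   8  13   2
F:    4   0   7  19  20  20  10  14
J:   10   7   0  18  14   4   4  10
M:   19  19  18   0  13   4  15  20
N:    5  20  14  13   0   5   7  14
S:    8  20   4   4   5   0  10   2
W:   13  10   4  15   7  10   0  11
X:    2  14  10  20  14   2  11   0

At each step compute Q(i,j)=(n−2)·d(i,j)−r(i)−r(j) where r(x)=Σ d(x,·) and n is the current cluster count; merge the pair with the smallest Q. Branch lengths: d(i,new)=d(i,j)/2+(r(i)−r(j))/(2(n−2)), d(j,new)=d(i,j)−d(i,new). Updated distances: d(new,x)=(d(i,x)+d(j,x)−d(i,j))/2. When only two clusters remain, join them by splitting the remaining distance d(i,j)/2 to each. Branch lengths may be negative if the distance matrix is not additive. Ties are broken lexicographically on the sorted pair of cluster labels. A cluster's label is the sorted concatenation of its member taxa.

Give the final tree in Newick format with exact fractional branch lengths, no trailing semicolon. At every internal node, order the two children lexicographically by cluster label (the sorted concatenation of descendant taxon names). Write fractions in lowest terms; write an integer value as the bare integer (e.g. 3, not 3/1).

step 1: merge (M,S) at d=4, Q=-137; branch lengths M→79/12, S→-31/12; new cluster MS
  updated: d(D,MS)=23/2, d(F,MS)=35/2, d(J,MS)=9, d(MS,N)=7, d(MS,W)=21/2, d(MS,X)=9
step 2: merge (D,F) at d=4, Q=-98; branch lengths D→-7/10, F→47/10; new cluster DF
  updated: d(DF,J)=13/2, d(DF,MS)=25/2, d(DF,N)=21/2, d(DF,W)=19/2, d(DF,X)=6
step 3: merge (MS,N) at d=7, Q=-145/2; branch lengths MS→47/16, N→65/16; new cluster MNS
  updated: d(DF,MNS)=8, d(J,MNS)=8, d(MNS,W)=21/4, d(MNS,X)=8
step 4: merge (DF,X) at d=6, Q=-47; branch lengths DF→13/6, X→23/6; new cluster DFX
  updated: d(DFX,J)=21/4, d(DFX,MNS)=5, d(DFX,W)=29/4
step 5: merge (DFX,MNS) at d=5, Q=-103/4; branch lengths DFX→37/16, MNS→43/16; new cluster DFMNSX
  updated: d(DFMNSX,J)=33/8, d(DFMNSX,W)=15/4
step 6: merge (DFMNSX,J) at d=33/8, Q=-95/8; branch lengths DFMNSX→31/16, J→35/16; new cluster DFJMNSX
  updated: d(DFJMNSX,W)=29/16
step 7: merge (DFJMNSX,W) at d=29/16; branch lengths DFJMNSX→29/32, W→29/32; new cluster DFJMNSWX
final tree: (((((D:-7/10,F:47/10):13/6,X:23/6):37/16,((M:79/12,S:-31/12):47/16,N:65/16):43/16):31/16,J:35/16):29/32,W:29/32)
total length: 511/16

(((((D:-7/10,F:47/10):13/6,X:23/6):37/16,((M:79/12,S:-31/12):47/16,N:65/16):43/16):31/16,J:35/16):29/32,W:29/32)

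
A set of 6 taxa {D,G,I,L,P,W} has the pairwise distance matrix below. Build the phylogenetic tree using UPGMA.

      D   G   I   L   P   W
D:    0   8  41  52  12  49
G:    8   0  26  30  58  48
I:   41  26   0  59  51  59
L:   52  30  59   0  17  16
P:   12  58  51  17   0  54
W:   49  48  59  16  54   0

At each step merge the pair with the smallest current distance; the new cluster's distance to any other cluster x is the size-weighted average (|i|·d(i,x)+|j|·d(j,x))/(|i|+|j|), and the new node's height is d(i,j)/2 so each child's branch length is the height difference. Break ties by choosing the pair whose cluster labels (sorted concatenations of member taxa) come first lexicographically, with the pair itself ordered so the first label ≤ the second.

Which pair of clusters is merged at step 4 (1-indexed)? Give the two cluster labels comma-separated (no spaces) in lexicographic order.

iteration 1: select D,G (d=8); attach at lengths (4, 4); label the merged cluster DG
  updated: d(DG,I)=67/2, d(DG,L)=41, d(DG,P)=35, d(DG,W)=97/2
iteration 2: select L,W (d=16); attach at lengths (8, 8); label the merged cluster LW
  updated: d(DG,LW)=179/4, d(I,LW)=59, d(LW,P)=71/2
iteration 3: select DG,I (d=67/2); attach at lengths (51/4, 67/4); label the merged cluster DGI
  updated: d(DGI,LW)=99/2, d(DGI,P)=121/3
iteration 4: select LW,P (d=71/2); attach at lengths (39/4, 71/4); label the merged cluster LPW
  updated: d(DGI,LPW)=418/9
iteration 5: select DGI,LPW (d=418/9); attach at lengths (233/36, 197/36); label the merged cluster DGILPW
final tree: (((D:4,G:4):51/4,I:67/4):233/36,((L:8,W:8):39/4,P:71/4):197/36)
total length: 1673/18

LW,P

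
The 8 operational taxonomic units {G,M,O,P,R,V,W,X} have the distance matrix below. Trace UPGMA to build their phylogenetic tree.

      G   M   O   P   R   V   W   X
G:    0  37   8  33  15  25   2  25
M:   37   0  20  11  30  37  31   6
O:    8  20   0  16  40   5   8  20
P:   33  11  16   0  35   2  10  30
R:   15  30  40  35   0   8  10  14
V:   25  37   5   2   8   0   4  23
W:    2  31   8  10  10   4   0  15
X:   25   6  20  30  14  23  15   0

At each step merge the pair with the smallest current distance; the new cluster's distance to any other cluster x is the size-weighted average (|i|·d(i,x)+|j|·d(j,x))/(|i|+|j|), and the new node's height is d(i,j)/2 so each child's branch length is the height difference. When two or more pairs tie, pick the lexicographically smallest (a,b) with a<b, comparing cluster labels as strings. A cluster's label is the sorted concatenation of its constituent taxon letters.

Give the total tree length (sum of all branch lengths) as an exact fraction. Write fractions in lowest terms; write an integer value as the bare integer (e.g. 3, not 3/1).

iteration 1: select G,W (d=2); attach at lengths (1, 1); label the merged cluster GW
  updated: d(GW,M)=34, d(GW,O)=8, d(GW,P)=43/2, d(GW,R)=25/2, d(GW,V)=29/2, d(GW,X)=20
iteration 2: select P,V (d=2); attach at lengths (1, 1); label the merged cluster PV
  updated: d(GW,PV)=18, d(M,PV)=24, d(O,PV)=21/2, d(PV,R)=43/2, d(PV,X)=53/2
iteration 3: select M,X (d=6); attach at lengths (3, 3); label the merged cluster MX
  updated: d(GW,MX)=27, d(MX,O)=20, d(MX,PV)=101/4, d(MX,R)=22
iteration 4: select GW,O (d=8); attach at lengths (3, 4); label the merged cluster GOW
  updated: d(GOW,MX)=74/3, d(GOW,PV)=31/2, d(GOW,R)=65/3
iteration 5: select GOW,PV (d=31/2); attach at lengths (15/4, 27/4); label the merged cluster GOPVW
  updated: d(GOPVW,MX)=249/10, d(GOPVW,R)=108/5
iteration 6: select GOPVW,R (d=108/5); attach at lengths (61/20, 54/5); label the merged cluster GOPRVW
  updated: d(GOPRVW,MX)=293/12
iteration 7: select GOPRVW,MX (d=293/12); attach at lengths (169/120, 221/24); label the merged cluster GMOPRVWX
final tree: (((((G:1,W:1):3,O:4):15/4,(P:1,V:1):27/4):61/20,R:54/5):169/120,(M:3,X:3):221/24)
total length: 1559/30

1559/30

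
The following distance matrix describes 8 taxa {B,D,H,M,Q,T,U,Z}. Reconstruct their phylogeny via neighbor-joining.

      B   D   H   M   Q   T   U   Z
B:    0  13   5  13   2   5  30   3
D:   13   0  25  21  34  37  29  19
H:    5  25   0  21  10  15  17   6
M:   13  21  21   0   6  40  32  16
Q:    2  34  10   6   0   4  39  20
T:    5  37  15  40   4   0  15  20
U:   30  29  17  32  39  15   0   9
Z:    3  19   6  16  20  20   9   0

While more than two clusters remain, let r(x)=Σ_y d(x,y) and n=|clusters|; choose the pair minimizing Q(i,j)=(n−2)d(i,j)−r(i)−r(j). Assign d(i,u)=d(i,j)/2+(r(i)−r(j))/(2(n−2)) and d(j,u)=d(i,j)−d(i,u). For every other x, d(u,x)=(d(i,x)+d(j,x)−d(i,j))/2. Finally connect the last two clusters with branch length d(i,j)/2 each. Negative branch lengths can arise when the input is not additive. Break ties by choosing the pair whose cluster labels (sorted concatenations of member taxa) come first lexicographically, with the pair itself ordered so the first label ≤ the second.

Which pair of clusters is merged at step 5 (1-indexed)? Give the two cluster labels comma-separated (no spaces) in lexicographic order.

BDMQ,Z

iteration 1: select M,Q (d=6, Q=-228); attach at lengths (35/6, 1/6); label the merged cluster MQ
  updated: d(B,MQ)=9/2, d(D,MQ)=49/2, d(H,MQ)=25/2, d(MQ,T)=19, d(MQ,U)=65/2, d(MQ,Z)=15
iteration 2: select T,U (d=15, Q=-337/2); attach at lengths (107/20, 193/20); label the merged cluster TU
  updated: d(B,TU)=10, d(D,TU)=51/2, d(H,TU)=17/2, d(MQ,TU)=73/4, d(TU,Z)=7
iteration 3: select B,MQ (d=9/2, Q=-369/4); attach at lengths (-85/32, 229/32); label the merged cluster BMQ
  updated: d(BMQ,D)=33/2, d(BMQ,H)=13/2, d(BMQ,TU)=95/8, d(BMQ,Z)=27/4
iteration 4: select BMQ,D (d=33/2, Q=-625/8); attach at lengths (41/48, 751/48); label the merged cluster BDMQ
  updated: d(BDMQ,H)=15/2, d(BDMQ,TU)=167/16, d(BDMQ,Z)=37/8
iteration 5: select BDMQ,Z (d=37/8, Q=-495/16); attach at lengths (227/64, 69/64); label the merged cluster BDMQZ
  updated: d(BDMQZ,H)=71/16, d(BDMQZ,TU)=205/32
iteration 6: select BDMQZ,H (d=71/16, Q=-619/32); attach at lengths (75/64, 209/64); label the merged cluster BDHMQZ
  updated: d(BDHMQZ,TU)=335/64
iteration 7: select BDHMQZ,TU (d=335/64); attach at lengths (335/128, 335/128); label the merged cluster BDHMQTUZ
final tree: (((((B:-85/32,(M:35/6,Q:1/6):229/32):41/48,D:751/48):227/64,Z:69/64):75/64,H:209/64):335/128,(T:107/20,U:193/20):335/128)
total length: 3603/64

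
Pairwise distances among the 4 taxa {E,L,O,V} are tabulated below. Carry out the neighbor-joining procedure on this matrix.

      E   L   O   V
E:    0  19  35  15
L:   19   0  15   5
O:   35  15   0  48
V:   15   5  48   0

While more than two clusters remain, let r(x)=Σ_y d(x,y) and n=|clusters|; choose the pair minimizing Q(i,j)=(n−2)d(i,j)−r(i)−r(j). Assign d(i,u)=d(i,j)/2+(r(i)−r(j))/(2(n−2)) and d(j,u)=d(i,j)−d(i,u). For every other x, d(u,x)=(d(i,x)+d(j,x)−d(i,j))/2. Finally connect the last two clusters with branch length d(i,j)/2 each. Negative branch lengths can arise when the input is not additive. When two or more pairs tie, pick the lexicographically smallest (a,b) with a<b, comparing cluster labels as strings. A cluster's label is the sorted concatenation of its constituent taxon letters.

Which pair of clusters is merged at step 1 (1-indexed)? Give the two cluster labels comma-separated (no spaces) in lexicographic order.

E,V

1. join E+V (d=15, Q=-107) ⇒ EV; edges |E|=31/4, |V|=29/4
  updated: d(EV,L)=9/2, d(EV,O)=34
2. join EV+L (d=9/2, Q=-107/2) ⇒ ELV; edges |EV|=47/4, |L|=-29/4
  updated: d(ELV,O)=89/4
3. join ELV+O (d=89/4) ⇒ ELOV; edges |ELV|=89/8, |O|=89/8
final tree: (((E:31/4,V:29/4):47/4,L:-29/4):89/8,O:89/8)
total length: 167/4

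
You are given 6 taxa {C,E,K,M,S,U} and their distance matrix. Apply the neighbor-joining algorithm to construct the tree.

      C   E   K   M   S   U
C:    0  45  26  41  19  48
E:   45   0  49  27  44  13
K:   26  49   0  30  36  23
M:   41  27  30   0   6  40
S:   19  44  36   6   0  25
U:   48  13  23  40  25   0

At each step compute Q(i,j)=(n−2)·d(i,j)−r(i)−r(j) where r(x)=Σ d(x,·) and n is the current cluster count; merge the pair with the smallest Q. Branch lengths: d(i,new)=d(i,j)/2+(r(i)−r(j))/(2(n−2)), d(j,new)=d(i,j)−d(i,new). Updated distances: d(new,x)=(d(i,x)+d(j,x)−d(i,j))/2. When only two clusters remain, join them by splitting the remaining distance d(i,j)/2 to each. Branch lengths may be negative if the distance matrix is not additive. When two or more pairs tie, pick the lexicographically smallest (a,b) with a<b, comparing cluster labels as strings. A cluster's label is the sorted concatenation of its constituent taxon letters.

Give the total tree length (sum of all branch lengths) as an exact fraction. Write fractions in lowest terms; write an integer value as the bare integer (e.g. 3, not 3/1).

iteration 1: select E,U (d=13, Q=-275); attach at lengths (81/8, 23/8); label the merged cluster EU
  updated: d(C,EU)=40, d(EU,K)=59/2, d(EU,M)=27, d(EU,S)=28
iteration 2: select M,S (d=6, Q=-175); attach at lengths (11/2, 1/2); label the merged cluster MS
  updated: d(C,MS)=27, d(EU,MS)=49/2, d(K,MS)=30
iteration 3: select C,K (d=26, Q=-253/2); attach at lengths (119/8, 89/8); label the merged cluster CK
  updated: d(CK,EU)=87/4, d(CK,MS)=31/2
iteration 4: select CK,EU (d=87/4, Q=-247/4); attach at lengths (51/8, 123/8); label the merged cluster CEKU
  updated: d(CEKU,MS)=73/8
iteration 5: select CEKU,MS (d=73/8); attach at lengths (73/16, 73/16); label the merged cluster CEKMSU
final tree: (((C:119/8,K:89/8):51/8,(E:81/8,U:23/8):123/8):73/16,(M:11/2,S:1/2):73/16)
total length: 607/8

607/8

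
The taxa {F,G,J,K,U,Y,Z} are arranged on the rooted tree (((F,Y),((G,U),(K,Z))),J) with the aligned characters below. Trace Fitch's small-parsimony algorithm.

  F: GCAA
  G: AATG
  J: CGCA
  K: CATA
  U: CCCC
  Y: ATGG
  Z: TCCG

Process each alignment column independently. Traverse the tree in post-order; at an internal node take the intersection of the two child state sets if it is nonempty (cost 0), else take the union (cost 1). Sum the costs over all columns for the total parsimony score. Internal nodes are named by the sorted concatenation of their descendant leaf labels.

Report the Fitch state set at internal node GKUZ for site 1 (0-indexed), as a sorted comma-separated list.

A,C

site 0, node FY: F={G} ∪ Y={A} → {A,G} (+1)
site 0, node GU: G={A} ∪ U={C} → {A,C} (+1)
site 0, node KZ: K={C} ∪ Z={T} → {C,T} (+1)
site 0, node GKUZ: GU={A,C} ∩ KZ={C,T} → {C} (+0)
site 0, node FGKUYZ: FY={A,G} ∪ GKUZ={C} → {A,C,G} (+1)
site 0, node FGJKUYZ: FGKUYZ={A,C,G} ∩ J={C} → {C} (+0)
site 1, node FY: F={C} ∪ Y={T} → {C,T} (+1)
site 1, node GU: G={A} ∪ U={C} → {A,C} (+1)
site 1, node KZ: K={A} ∪ Z={C} → {A,C} (+1)
site 1, node GKUZ: GU={A,C} ∩ KZ={A,C} → {A,C} (+0)
site 1, node FGKUYZ: FY={C,T} ∩ GKUZ={A,C} → {C} (+0)
site 1, node FGJKUYZ: FGKUYZ={C} ∪ J={G} → {C,G} (+1)
site 2, node FY: F={A} ∪ Y={G} → {A,G} (+1)
site 2, node GU: G={T} ∪ U={C} → {C,T} (+1)
site 2, node KZ: K={T} ∪ Z={C} → {C,T} (+1)
site 2, node GKUZ: GU={C,T} ∩ KZ={C,T} → {C,T} (+0)
site 2, node FGKUYZ: FY={A,G} ∪ GKUZ={C,T} → {A,C,G,T} (+1)
site 2, node FGJKUYZ: FGKUYZ={A,C,G,T} ∩ J={C} → {C} (+0)
site 3, node FY: F={A} ∪ Y={G} → {A,G} (+1)
site 3, node GU: G={G} ∪ U={C} → {C,G} (+1)
site 3, node KZ: K={A} ∪ Z={G} → {A,G} (+1)
site 3, node GKUZ: GU={C,G} ∩ KZ={A,G} → {G} (+0)
site 3, node FGKUYZ: FY={A,G} ∩ GKUZ={G} → {G} (+0)
site 3, node FGJKUYZ: FGKUYZ={G} ∪ J={A} → {A,G} (+1)
per-site changes: [4, 4, 4, 4]; total = 16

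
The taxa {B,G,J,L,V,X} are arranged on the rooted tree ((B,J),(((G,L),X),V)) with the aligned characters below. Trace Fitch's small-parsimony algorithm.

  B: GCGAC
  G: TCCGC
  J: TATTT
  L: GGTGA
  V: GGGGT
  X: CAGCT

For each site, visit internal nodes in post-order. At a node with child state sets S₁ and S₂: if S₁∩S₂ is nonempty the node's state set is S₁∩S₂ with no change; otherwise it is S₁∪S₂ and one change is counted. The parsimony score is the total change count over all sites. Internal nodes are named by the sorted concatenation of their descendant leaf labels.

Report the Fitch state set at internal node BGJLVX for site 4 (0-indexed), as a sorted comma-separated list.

BJ@0: {G} ∪ {T} = {G,T} (union, +1)
GL@0: {T} ∪ {G} = {G,T} (union, +1)
GLX@0: {G,T} ∪ {C} = {C,G,T} (union, +1)
GLVX@0: {C,G,T} ∩ {G} = {G} (intersection, +0)
BGJLVX@0: {G,T} ∩ {G} = {G} (intersection, +0)
BJ@1: {C} ∪ {A} = {A,C} (union, +1)
GL@1: {C} ∪ {G} = {C,G} (union, +1)
GLX@1: {C,G} ∪ {A} = {A,C,G} (union, +1)
GLVX@1: {A,C,G} ∩ {G} = {G} (intersection, +0)
BGJLVX@1: {A,C} ∪ {G} = {A,C,G} (union, +1)
BJ@2: {G} ∪ {T} = {G,T} (union, +1)
GL@2: {C} ∪ {T} = {C,T} (union, +1)
GLX@2: {C,T} ∪ {G} = {C,G,T} (union, +1)
GLVX@2: {C,G,T} ∩ {G} = {G} (intersection, +0)
BGJLVX@2: {G,T} ∩ {G} = {G} (intersection, +0)
BJ@3: {A} ∪ {T} = {A,T} (union, +1)
GL@3: {G} ∩ {G} = {G} (intersection, +0)
GLX@3: {G} ∪ {C} = {C,G} (union, +1)
GLVX@3: {C,G} ∩ {G} = {G} (intersection, +0)
BGJLVX@3: {A,T} ∪ {G} = {A,G,T} (union, +1)
BJ@4: {C} ∪ {T} = {C,T} (union, +1)
GL@4: {C} ∪ {A} = {A,C} (union, +1)
GLX@4: {A,C} ∪ {T} = {A,C,T} (union, +1)
GLVX@4: {A,C,T} ∩ {T} = {T} (intersection, +0)
BGJLVX@4: {C,T} ∩ {T} = {T} (intersection, +0)
per-site changes: [3, 4, 3, 3, 3]; total = 16

T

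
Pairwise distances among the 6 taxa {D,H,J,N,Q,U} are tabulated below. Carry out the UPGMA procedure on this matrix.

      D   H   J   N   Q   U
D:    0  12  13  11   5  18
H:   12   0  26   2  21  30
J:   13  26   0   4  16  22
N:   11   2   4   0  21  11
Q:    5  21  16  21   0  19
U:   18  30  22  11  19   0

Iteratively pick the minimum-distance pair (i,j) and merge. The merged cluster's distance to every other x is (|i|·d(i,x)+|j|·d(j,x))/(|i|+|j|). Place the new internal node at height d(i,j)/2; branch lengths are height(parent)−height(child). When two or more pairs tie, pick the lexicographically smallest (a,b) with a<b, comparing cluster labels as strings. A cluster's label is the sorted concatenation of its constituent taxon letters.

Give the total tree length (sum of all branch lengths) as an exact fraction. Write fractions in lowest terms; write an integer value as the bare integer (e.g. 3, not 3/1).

step 1: merge (H,N) at d=2; branch lengths H→1, N→1; new cluster HN
  updated: d(D,HN)=23/2, d(HN,J)=15, d(HN,Q)=21, d(HN,U)=41/2
step 2: merge (D,Q) at d=5; branch lengths D→5/2, Q→5/2; new cluster DQ
  updated: d(DQ,HN)=65/4, d(DQ,J)=29/2, d(DQ,U)=37/2
step 3: merge (DQ,J) at d=29/2; branch lengths DQ→19/4, J→29/4; new cluster DJQ
  updated: d(DJQ,HN)=95/6, d(DJQ,U)=59/3
step 4: merge (DJQ,HN) at d=95/6; branch lengths DJQ→2/3, HN→83/12; new cluster DHJNQ
  updated: d(DHJNQ,U)=20
step 5: merge (DHJNQ,U) at d=20; branch lengths DHJNQ→25/12, U→10; new cluster DHJNQU
final tree: ((((D:5/2,Q:5/2):19/4,J:29/4):2/3,(H:1,N:1):83/12):25/12,U:10)
total length: 116/3

116/3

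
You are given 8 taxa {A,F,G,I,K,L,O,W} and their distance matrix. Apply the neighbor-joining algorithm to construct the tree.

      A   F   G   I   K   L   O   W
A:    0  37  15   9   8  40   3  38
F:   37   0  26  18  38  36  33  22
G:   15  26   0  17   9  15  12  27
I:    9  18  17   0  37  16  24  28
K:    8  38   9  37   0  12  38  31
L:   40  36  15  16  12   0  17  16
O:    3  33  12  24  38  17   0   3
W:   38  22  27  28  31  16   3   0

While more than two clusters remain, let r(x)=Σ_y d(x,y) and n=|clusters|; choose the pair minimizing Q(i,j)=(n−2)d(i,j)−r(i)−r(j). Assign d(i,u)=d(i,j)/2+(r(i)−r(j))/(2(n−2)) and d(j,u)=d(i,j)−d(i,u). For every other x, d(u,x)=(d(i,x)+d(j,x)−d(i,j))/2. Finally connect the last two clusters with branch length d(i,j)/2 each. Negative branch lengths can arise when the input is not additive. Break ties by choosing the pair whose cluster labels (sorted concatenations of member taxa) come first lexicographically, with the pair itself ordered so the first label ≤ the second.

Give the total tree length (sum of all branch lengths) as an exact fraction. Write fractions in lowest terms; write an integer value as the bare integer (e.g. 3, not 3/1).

step 1: merge (O,W) at d=3, Q=-277; branch lengths O→-17/12, W→53/12; new cluster OW
  updated: d(A,OW)=19, d(F,OW)=26, d(G,OW)=18, d(I,OW)=49/2, d(K,OW)=33, d(L,OW)=15
step 2: merge (A,K) at d=8, Q=-225; branch lengths A→31/10, K→49/10; new cluster AK
  updated: d(AK,F)=67/2, d(AK,G)=8, d(AK,I)=19, d(AK,L)=22, d(AK,OW)=22
step 3: merge (F,I) at d=18, Q=-162; branch lengths F→117/8, I→27/8; new cluster FI
  updated: d(AK,FI)=69/4, d(FI,G)=25/2, d(FI,L)=17, d(FI,OW)=65/4
step 4: merge (AK,G) at d=8, Q=-395/4; branch lengths AK→53/8, G→11/8; new cluster AGK
  updated: d(AGK,FI)=87/8, d(AGK,L)=29/2, d(AGK,OW)=16
step 5: merge (AGK,FI) at d=87/8, Q=-255/4; branch lengths AGK→19/4, FI→49/8; new cluster AFGIK
  updated: d(AFGIK,L)=165/16, d(AFGIK,OW)=171/16
step 6: merge (AFGIK,L) at d=165/16, Q=-36; branch lengths AFGIK→3, L→117/16; new cluster AFGIKL
  updated: d(AFGIKL,OW)=123/16
step 7: merge (AFGIKL,OW) at d=123/16; branch lengths AFGIKL→123/32, OW→123/32; new cluster AFGIKLOW
final tree: (((((A:31/10,K:49/10):53/8,G:11/8):19/4,(F:117/8,I:27/8):49/8):3,L:117/16):123/32,(O:-17/12,W:53/12):123/32)
total length: 527/8

527/8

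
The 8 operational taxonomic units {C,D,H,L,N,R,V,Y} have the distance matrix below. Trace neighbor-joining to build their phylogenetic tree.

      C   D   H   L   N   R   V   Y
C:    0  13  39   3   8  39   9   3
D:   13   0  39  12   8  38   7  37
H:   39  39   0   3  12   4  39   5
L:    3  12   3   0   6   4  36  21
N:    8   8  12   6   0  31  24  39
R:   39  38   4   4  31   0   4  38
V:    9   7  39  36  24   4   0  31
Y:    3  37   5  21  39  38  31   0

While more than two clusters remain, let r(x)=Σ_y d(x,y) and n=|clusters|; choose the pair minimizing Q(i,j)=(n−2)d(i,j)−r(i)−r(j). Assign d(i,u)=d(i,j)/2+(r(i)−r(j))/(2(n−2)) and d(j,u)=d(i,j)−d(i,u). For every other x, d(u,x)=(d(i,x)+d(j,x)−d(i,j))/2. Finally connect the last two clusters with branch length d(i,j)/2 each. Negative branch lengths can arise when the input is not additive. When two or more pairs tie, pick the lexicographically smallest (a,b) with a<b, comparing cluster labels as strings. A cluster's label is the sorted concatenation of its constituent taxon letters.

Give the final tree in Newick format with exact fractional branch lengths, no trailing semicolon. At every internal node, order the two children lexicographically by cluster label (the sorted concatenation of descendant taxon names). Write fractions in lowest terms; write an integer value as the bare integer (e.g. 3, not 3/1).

1. join H+Y (d=5, Q=-285) ⇒ HY; edges |H|=-1/4, |Y|=21/4
  updated: d(C,HY)=37/2, d(D,HY)=71/2, d(HY,L)=19/2, d(HY,N)=23, d(HY,R)=37/2, d(HY,V)=65/2
2. join R+V (d=4, Q=-227) ⇒ RV; edges |R|=21/5, |V|=-1/5
  updated: d(C,RV)=22, d(D,RV)=41/2, d(HY,RV)=47/2, d(L,RV)=18, d(N,RV)=51/2
3. join D+N (d=8, Q=-255/2) ⇒ DN; edges |D|=101/16, |N|=27/16
  updated: d(C,DN)=13/2, d(DN,HY)=101/4, d(DN,L)=5, d(DN,RV)=19
4. join HY+RV (d=47/2, Q=-355/4) ⇒ HRVY; edges |HY|=259/24, |RV|=305/24
  updated: d(C,HRVY)=17/2, d(DN,HRVY)=83/8, d(HRVY,L)=2
5. join C+DN (d=13/2, Q=-215/8) ⇒ CDN; edges |C|=73/32, |DN|=135/32
  updated: d(CDN,HRVY)=99/16, d(CDN,L)=3/4
6. join CDN+HRVY (d=99/16, Q=-143/16) ⇒ CDHNRVY; edges |CDN|=79/32, |HRVY|=119/32
  updated: d(CDHNRVY,L)=-55/32
7. join CDHNRVY+L (d=-55/32) ⇒ CDHLNRVY; edges |CDHNRVY|=-55/64, |L|=-55/64
final tree: (((C:73/32,(D:101/16,N:27/16):135/32):79/32,((H:-1/4,Y:21/4):259/24,(R:21/5,V:-1/5):305/24):119/32):-55/64,L:-55/64)
total length: 1647/32

(((C:73/32,(D:101/16,N:27/16):135/32):79/32,((H:-1/4,Y:21/4):259/24,(R:21/5,V:-1/5):305/24):119/32):-55/64,L:-55/64)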